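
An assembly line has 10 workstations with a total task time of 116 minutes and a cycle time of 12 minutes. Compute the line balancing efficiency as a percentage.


Formula: Efficiency = Sum of Task Times / (N_stations * CT) * 100
Total station capacity = 10 stations * 12 min = 120 min
Efficiency = 116 / 120 * 100 = 96.7%

96.7%


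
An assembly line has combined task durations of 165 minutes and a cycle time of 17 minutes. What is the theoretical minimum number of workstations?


Formula: N_min = ceil(Sum of Task Times / Cycle Time)
N_min = ceil(165 min / 17 min) = ceil(9.7059)
N_min = 10 stations

10


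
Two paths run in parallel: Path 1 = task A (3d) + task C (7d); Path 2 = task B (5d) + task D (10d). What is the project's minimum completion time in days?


Path 1 = 3 + 7 = 10 days
Path 2 = 5 + 10 = 15 days
Duration = max(10, 15) = 15 days

15 days


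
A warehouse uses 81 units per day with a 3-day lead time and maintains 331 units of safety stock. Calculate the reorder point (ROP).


Formula: ROP = (Daily Demand * Lead Time) + Safety Stock
Demand during lead time = 81 * 3 = 243 units
ROP = 243 + 331 = 574 units

574 units


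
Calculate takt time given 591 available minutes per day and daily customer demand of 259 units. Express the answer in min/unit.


Formula: Takt Time = Available Production Time / Customer Demand
Takt = 591 min/day / 259 units/day
Takt = 2.28 min/unit

2.28 min/unit


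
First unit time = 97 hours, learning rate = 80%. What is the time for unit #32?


Formula: T_n = T_1 * (learning_rate)^(log2(n)) where learning_rate = rate/100
Doublings = log2(32) = 5
T_n = 97 * 0.8^5
T_n = 97 * 0.3277 = 31.8 hours

31.8 hours


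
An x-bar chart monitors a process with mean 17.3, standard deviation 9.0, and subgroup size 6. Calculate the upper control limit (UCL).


UCL = 17.3 + 3 * 9.0 / sqrt(6)

28.32


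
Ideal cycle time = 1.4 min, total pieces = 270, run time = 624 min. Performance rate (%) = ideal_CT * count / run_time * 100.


Formula: Performance = (Ideal CT * Total Count) / Run Time * 100
Ideal output time = 1.4 * 270 = 378.0 min
Performance = 378.0 / 624 * 100 = 60.6%

60.6%


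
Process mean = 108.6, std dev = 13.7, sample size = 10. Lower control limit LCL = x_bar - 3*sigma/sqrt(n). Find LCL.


LCL = 108.6 - 3 * 13.7 / sqrt(10)

95.6


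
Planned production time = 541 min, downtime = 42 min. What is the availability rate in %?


Formula: Availability = (Planned Time - Downtime) / Planned Time * 100
Uptime = 541 - 42 = 499 min
Availability = 499 / 541 * 100 = 92.2%

92.2%


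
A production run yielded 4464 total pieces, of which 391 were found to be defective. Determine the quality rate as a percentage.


Formula: Quality Rate = Good Pieces / Total Pieces * 100
Good pieces = 4464 - 391 = 4073
QR = 4073 / 4464 * 100 = 91.2%

91.2%


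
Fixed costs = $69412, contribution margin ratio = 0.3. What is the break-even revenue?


Formula: BER = Fixed Costs / Contribution Margin Ratio
BER = $69412 / 0.3
BER = $231373.33 (to the nearest cent)

$231373.33


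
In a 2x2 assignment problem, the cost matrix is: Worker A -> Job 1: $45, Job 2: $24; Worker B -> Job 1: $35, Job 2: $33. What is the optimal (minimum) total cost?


Option 1: A->1 + B->2 = $45 + $33 = $78
Option 2: A->2 + B->1 = $24 + $35 = $59
Min cost = min($78, $59) = $59

$59


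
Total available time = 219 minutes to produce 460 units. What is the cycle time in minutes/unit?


Formula: CT = Available Time / Number of Units
CT = 219 min / 460 units
CT = 0.48 min/unit

0.48 min/unit


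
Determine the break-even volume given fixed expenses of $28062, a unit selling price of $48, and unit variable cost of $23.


Formula: BEQ = Fixed Costs / (Price - Variable Cost)
Contribution margin = $48 - $23 = $25/unit
BEQ = ceil($28062 / $25/unit) = ceil(1122.48) = 1123 units

1123 units


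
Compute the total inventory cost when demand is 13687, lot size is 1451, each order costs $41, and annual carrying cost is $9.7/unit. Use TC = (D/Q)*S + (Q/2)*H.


TC = 13687/1451 * 41 + 1451/2 * 9.7

$7424.10


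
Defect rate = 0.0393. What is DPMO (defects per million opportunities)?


DPMO = defect_rate * 1000000 = 0.0393 * 1000000

39300


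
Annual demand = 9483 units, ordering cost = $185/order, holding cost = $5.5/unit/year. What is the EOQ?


Formula: EOQ = sqrt(2 * D * S / H)
Numerator: 2 * 9483 * 185 = 3508710
2DS/H = 3508710 / 5.5 = 637947.3
EOQ = sqrt(637947.3) = 798.7 units

798.7 units


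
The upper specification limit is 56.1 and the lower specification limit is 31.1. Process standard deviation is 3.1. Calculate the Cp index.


Cp = (56.1 - 31.1) / (6 * 3.1)

1.34


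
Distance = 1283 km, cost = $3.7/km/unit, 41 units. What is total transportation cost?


TC = dist * cost * units = 1283 * 3.7 * 41 = $194631.10

$194631.10


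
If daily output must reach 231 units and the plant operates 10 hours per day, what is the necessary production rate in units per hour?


Formula: Production Rate = Daily Demand / Available Hours
Rate = 231 units/day / 10 hours/day
Rate = 23.1 units/hour

23.1 units/hour


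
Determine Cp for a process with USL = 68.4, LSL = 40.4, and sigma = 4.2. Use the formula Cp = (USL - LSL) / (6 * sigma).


Cp = (68.4 - 40.4) / (6 * 4.2)

1.11


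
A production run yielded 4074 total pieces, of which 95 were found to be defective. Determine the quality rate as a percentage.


Formula: Quality Rate = Good Pieces / Total Pieces * 100
Good pieces = 4074 - 95 = 3979
QR = 3979 / 4074 * 100 = 97.7%

97.7%


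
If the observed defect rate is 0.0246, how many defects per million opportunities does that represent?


DPMO = defect_rate * 1000000 = 0.0246 * 1000000

24600


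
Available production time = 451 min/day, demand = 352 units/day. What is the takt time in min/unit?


Formula: Takt Time = Available Production Time / Customer Demand
Takt = 451 min/day / 352 units/day
Takt = 1.28 min/unit

1.28 min/unit


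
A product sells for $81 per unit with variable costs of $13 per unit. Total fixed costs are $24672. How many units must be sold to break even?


Formula: BEQ = Fixed Costs / (Price - Variable Cost)
Contribution margin = $81 - $13 = $68/unit
BEQ = ceil($24672 / $68/unit) = ceil(362.82) = 363 units

363 units


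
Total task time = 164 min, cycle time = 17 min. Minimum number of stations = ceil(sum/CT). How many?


Formula: N_min = ceil(Sum of Task Times / Cycle Time)
N_min = ceil(164 min / 17 min) = ceil(9.6471)
N_min = 10 stations

10


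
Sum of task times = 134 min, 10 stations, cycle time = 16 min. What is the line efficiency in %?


Formula: Efficiency = Sum of Task Times / (N_stations * CT) * 100
Total station capacity = 10 stations * 16 min = 160 min
Efficiency = 134 / 160 * 100 = 83.8%

83.8%


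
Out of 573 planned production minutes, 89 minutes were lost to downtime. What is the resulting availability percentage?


Formula: Availability = (Planned Time - Downtime) / Planned Time * 100
Uptime = 573 - 89 = 484 min
Availability = 484 / 573 * 100 = 84.5%

84.5%


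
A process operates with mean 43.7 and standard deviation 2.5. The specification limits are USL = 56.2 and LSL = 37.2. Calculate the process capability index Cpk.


Cpu = (56.2 - 43.7) / (3 * 2.5) = 1.67
Cpl = (43.7 - 37.2) / (3 * 2.5) = 0.87
Cpk = min(1.67, 0.87) = 0.87

0.87


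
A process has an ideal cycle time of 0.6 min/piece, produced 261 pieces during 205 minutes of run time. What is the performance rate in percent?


Formula: Performance = (Ideal CT * Total Count) / Run Time * 100
Ideal output time = 0.6 * 261 = 156.6 min
Performance = 156.6 / 205 * 100 = 76.4%

76.4%


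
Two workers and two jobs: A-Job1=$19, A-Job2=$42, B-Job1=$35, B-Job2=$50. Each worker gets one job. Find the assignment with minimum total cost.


Option 1: A->1 + B->2 = $19 + $50 = $69
Option 2: A->2 + B->1 = $42 + $35 = $77
Min cost = min($69, $77) = $69

$69


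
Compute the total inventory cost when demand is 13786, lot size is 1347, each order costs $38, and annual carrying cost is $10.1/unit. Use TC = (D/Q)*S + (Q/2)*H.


TC = 13786/1347 * 38 + 1347/2 * 10.1

$7191.26


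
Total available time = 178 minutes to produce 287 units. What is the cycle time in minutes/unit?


Formula: CT = Available Time / Number of Units
CT = 178 min / 287 units
CT = 0.62 min/unit

0.62 min/unit


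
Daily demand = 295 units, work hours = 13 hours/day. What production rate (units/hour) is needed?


Formula: Production Rate = Daily Demand / Available Hours
Rate = 295 units/day / 13 hours/day
Rate = 22.7 units/hour

22.7 units/hour


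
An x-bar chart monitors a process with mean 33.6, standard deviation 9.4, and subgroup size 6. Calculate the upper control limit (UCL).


UCL = 33.6 + 3 * 9.4 / sqrt(6)

45.11


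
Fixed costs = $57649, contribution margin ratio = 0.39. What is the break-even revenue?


Formula: BER = Fixed Costs / Contribution Margin Ratio
BER = $57649 / 0.39
BER = $147817.95 (to the nearest cent)

$147817.95


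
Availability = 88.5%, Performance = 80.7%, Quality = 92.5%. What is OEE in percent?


Formula: OEE = Availability * Performance * Quality / 10000
A * P = 88.5% * 80.7% / 100 = 71.42%
OEE = 71.42% * 92.5% / 100 = 66.1%

66.1%


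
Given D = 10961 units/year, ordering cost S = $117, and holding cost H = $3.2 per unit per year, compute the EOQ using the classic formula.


Formula: EOQ = sqrt(2 * D * S / H)
Numerator: 2 * 10961 * 117 = 2564874
2DS/H = 2564874 / 3.2 = 801523.1
EOQ = sqrt(801523.1) = 895.3 units

895.3 units


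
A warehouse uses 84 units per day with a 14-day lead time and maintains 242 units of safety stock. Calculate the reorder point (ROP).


Formula: ROP = (Daily Demand * Lead Time) + Safety Stock
Demand during lead time = 84 * 14 = 1176 units
ROP = 1176 + 242 = 1418 units

1418 units


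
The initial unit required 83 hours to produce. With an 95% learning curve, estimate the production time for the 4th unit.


Formula: T_n = T_1 * (learning_rate)^(log2(n)) where learning_rate = rate/100
Doublings = log2(4) = 2
T_n = 83 * 0.95^2
T_n = 83 * 0.9025 = 74.9 hours

74.9 hours


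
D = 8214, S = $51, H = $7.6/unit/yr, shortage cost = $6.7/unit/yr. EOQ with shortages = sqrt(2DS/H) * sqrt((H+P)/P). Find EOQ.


Formula: EOQ* = sqrt(2DS/H) * sqrt((H+P)/P)
Base EOQ = sqrt(2*8214*51/7.6) = 332.02 units
Correction = sqrt((7.6+6.7)/6.7) = 1.46093
EOQ* = 332.02 * 1.46093 = 485.1 units

485.1 units


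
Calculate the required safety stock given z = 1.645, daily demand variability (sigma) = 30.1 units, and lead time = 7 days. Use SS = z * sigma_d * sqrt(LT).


Formula: SS = z * sigma_d * sqrt(LT)
sqrt(LT) = sqrt(7) = 2.6458
SS = 1.645 * 30.1 * 2.6458
SS = 131.0 units

131.0 units


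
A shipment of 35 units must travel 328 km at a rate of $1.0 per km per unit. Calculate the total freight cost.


TC = dist * cost * units = 328 * 1.0 * 35 = $11480.00

$11480.00


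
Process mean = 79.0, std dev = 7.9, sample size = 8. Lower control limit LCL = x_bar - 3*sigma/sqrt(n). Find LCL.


LCL = 79.0 - 3 * 7.9 / sqrt(8)

70.62


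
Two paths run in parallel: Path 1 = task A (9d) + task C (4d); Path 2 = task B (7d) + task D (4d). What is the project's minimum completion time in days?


Path 1 = 9 + 4 = 13 days
Path 2 = 7 + 4 = 11 days
Duration = max(13, 11) = 13 days

13 days


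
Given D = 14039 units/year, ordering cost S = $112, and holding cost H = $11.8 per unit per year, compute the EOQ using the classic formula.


Formula: EOQ = sqrt(2 * D * S / H)
Numerator: 2 * 14039 * 112 = 3144736
2DS/H = 3144736 / 11.8 = 266503.1
EOQ = sqrt(266503.1) = 516.2 units

516.2 units


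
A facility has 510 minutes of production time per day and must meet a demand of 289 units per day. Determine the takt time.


Formula: Takt Time = Available Production Time / Customer Demand
Takt = 510 min/day / 289 units/day
Takt = 1.76 min/unit

1.76 min/unit


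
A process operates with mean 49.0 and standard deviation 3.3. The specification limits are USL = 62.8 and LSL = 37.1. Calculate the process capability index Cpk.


Cpu = (62.8 - 49.0) / (3 * 3.3) = 1.39
Cpl = (49.0 - 37.1) / (3 * 3.3) = 1.2
Cpk = min(1.39, 1.2) = 1.2

1.2


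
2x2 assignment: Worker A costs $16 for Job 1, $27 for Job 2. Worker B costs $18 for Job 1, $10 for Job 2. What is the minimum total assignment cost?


Option 1: A->1 + B->2 = $16 + $10 = $26
Option 2: A->2 + B->1 = $27 + $18 = $45
Min cost = min($26, $45) = $26

$26


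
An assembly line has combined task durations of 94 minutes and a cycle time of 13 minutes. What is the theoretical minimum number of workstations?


Formula: N_min = ceil(Sum of Task Times / Cycle Time)
N_min = ceil(94 min / 13 min) = ceil(7.2308)
N_min = 8 stations

8


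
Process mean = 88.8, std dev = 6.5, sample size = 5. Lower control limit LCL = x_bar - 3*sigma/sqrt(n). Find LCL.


LCL = 88.8 - 3 * 6.5 / sqrt(5)

80.08


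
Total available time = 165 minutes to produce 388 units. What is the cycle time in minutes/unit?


Formula: CT = Available Time / Number of Units
CT = 165 min / 388 units
CT = 0.43 min/unit

0.43 min/unit


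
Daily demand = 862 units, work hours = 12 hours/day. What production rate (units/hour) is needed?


Formula: Production Rate = Daily Demand / Available Hours
Rate = 862 units/day / 12 hours/day
Rate = 71.8 units/hour

71.8 units/hour


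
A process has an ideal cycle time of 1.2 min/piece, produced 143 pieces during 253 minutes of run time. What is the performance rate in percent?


Formula: Performance = (Ideal CT * Total Count) / Run Time * 100
Ideal output time = 1.2 * 143 = 171.6 min
Performance = 171.6 / 253 * 100 = 67.8%

67.8%


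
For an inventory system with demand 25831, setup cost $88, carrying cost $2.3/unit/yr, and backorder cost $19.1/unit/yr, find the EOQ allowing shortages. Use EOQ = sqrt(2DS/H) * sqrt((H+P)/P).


Formula: EOQ* = sqrt(2DS/H) * sqrt((H+P)/P)
Base EOQ = sqrt(2*25831*88/2.3) = 1405.93 units
Correction = sqrt((2.3+19.1)/19.1) = 1.0585
EOQ* = 1405.93 * 1.0585 = 1488.2 units

1488.2 units


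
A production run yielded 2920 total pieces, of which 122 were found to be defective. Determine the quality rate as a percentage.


Formula: Quality Rate = Good Pieces / Total Pieces * 100
Good pieces = 2920 - 122 = 2798
QR = 2798 / 2920 * 100 = 95.8%

95.8%


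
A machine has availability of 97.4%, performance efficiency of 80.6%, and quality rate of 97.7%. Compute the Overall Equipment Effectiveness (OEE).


Formula: OEE = Availability * Performance * Quality / 10000
A * P = 97.4% * 80.6% / 100 = 78.5%
OEE = 78.5% * 97.7% / 100 = 76.7%

76.7%


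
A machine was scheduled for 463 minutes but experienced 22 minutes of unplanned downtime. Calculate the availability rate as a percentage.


Formula: Availability = (Planned Time - Downtime) / Planned Time * 100
Uptime = 463 - 22 = 441 min
Availability = 441 / 463 * 100 = 95.2%

95.2%


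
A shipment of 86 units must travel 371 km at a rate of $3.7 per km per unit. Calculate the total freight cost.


TC = dist * cost * units = 371 * 3.7 * 86 = $118052.20

$118052.20


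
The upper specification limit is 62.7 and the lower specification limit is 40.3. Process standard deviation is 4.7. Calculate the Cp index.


Cp = (62.7 - 40.3) / (6 * 4.7)

0.79


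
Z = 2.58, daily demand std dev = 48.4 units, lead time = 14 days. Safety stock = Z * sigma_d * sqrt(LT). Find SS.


Formula: SS = z * sigma_d * sqrt(LT)
sqrt(LT) = sqrt(14) = 3.7417
SS = 2.58 * 48.4 * 3.7417
SS = 467.2 units

467.2 units


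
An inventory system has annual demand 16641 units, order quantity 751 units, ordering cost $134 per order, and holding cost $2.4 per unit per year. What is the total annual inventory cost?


TC = 16641/751 * 134 + 751/2 * 2.4

$3870.43


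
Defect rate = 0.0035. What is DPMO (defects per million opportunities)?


DPMO = defect_rate * 1000000 = 0.0035 * 1000000

3500


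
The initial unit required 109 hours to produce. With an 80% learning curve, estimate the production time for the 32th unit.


Formula: T_n = T_1 * (learning_rate)^(log2(n)) where learning_rate = rate/100
Doublings = log2(32) = 5
T_n = 109 * 0.8^5
T_n = 109 * 0.3277 = 35.7 hours

35.7 hours


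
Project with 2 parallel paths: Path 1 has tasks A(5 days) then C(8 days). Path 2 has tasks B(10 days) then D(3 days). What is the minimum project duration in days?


Path 1 = 5 + 8 = 13 days
Path 2 = 10 + 3 = 13 days
Duration = max(13, 13) = 13 days

13 days


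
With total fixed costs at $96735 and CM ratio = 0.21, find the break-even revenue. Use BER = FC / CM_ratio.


Formula: BER = Fixed Costs / Contribution Margin Ratio
BER = $96735 / 0.21
BER = $460642.86 (to the nearest cent)

$460642.86


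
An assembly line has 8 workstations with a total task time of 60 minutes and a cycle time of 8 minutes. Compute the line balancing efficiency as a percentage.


Formula: Efficiency = Sum of Task Times / (N_stations * CT) * 100
Total station capacity = 8 stations * 8 min = 64 min
Efficiency = 60 / 64 * 100 = 93.8%

93.8%


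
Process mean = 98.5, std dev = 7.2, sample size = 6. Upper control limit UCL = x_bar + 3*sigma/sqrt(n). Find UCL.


UCL = 98.5 + 3 * 7.2 / sqrt(6)

107.32


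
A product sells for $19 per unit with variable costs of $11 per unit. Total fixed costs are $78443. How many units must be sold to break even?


Formula: BEQ = Fixed Costs / (Price - Variable Cost)
Contribution margin = $19 - $11 = $8/unit
BEQ = ceil($78443 / $8/unit) = ceil(9805.38) = 9806 units

9806 units


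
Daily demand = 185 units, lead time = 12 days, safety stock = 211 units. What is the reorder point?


Formula: ROP = (Daily Demand * Lead Time) + Safety Stock
Demand during lead time = 185 * 12 = 2220 units
ROP = 2220 + 211 = 2431 units

2431 units


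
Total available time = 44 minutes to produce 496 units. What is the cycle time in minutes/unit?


Formula: CT = Available Time / Number of Units
CT = 44 min / 496 units
CT = 0.09 min/unit

0.09 min/unit


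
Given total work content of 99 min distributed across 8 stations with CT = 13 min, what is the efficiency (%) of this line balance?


Formula: Efficiency = Sum of Task Times / (N_stations * CT) * 100
Total station capacity = 8 stations * 13 min = 104 min
Efficiency = 99 / 104 * 100 = 95.2%

95.2%


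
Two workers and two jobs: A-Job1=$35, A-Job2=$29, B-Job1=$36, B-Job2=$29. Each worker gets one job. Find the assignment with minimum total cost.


Option 1: A->1 + B->2 = $35 + $29 = $64
Option 2: A->2 + B->1 = $29 + $36 = $65
Min cost = min($64, $65) = $64

$64


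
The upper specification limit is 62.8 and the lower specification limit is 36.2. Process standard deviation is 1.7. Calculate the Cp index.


Cp = (62.8 - 36.2) / (6 * 1.7)

2.61


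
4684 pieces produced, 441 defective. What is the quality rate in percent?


Formula: Quality Rate = Good Pieces / Total Pieces * 100
Good pieces = 4684 - 441 = 4243
QR = 4243 / 4684 * 100 = 90.6%

90.6%


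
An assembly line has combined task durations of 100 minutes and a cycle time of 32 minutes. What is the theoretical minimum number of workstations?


Formula: N_min = ceil(Sum of Task Times / Cycle Time)
N_min = ceil(100 min / 32 min) = ceil(3.125)
N_min = 4 stations

4


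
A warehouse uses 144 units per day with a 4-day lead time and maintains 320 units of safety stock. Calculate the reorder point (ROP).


Formula: ROP = (Daily Demand * Lead Time) + Safety Stock
Demand during lead time = 144 * 4 = 576 units
ROP = 576 + 320 = 896 units

896 units


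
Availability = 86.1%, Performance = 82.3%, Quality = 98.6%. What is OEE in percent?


Formula: OEE = Availability * Performance * Quality / 10000
A * P = 86.1% * 82.3% / 100 = 70.86%
OEE = 70.86% * 98.6% / 100 = 69.9%

69.9%


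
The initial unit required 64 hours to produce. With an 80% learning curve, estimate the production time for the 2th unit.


Formula: T_n = T_1 * (learning_rate)^(log2(n)) where learning_rate = rate/100
Doublings = log2(2) = 1
T_n = 64 * 0.8^1
T_n = 64 * 0.8 = 51.2 hours

51.2 hours


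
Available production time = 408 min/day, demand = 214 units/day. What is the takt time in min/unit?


Formula: Takt Time = Available Production Time / Customer Demand
Takt = 408 min/day / 214 units/day
Takt = 1.91 min/unit

1.91 min/unit


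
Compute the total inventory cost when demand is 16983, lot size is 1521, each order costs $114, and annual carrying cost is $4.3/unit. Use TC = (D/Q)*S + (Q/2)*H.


TC = 16983/1521 * 114 + 1521/2 * 4.3

$4543.04


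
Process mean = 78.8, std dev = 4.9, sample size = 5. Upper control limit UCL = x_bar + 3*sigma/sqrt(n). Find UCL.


UCL = 78.8 + 3 * 4.9 / sqrt(5)

85.37


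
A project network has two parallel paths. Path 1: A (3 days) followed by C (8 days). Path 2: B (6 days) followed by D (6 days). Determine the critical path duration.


Path 1 = 3 + 8 = 11 days
Path 2 = 6 + 6 = 12 days
Duration = max(11, 12) = 12 days

12 days


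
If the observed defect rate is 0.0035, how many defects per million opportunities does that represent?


DPMO = defect_rate * 1000000 = 0.0035 * 1000000

3500


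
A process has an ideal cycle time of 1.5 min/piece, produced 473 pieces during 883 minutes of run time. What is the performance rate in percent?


Formula: Performance = (Ideal CT * Total Count) / Run Time * 100
Ideal output time = 1.5 * 473 = 709.5 min
Performance = 709.5 / 883 * 100 = 80.4%

80.4%


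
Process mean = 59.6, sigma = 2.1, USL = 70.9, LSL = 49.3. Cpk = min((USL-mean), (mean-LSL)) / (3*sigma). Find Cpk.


Cpu = (70.9 - 59.6) / (3 * 2.1) = 1.79
Cpl = (59.6 - 49.3) / (3 * 2.1) = 1.63
Cpk = min(1.79, 1.63) = 1.63

1.63


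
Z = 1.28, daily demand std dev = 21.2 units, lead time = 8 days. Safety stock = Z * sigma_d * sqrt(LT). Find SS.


Formula: SS = z * sigma_d * sqrt(LT)
sqrt(LT) = sqrt(8) = 2.8284
SS = 1.28 * 21.2 * 2.8284
SS = 76.8 units

76.8 units


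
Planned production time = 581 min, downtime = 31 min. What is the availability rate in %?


Formula: Availability = (Planned Time - Downtime) / Planned Time * 100
Uptime = 581 - 31 = 550 min
Availability = 550 / 581 * 100 = 94.7%

94.7%


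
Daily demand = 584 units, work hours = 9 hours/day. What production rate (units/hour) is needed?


Formula: Production Rate = Daily Demand / Available Hours
Rate = 584 units/day / 9 hours/day
Rate = 64.9 units/hour

64.9 units/hour


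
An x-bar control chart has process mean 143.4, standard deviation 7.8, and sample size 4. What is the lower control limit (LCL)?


LCL = 143.4 - 3 * 7.8 / sqrt(4)

131.7


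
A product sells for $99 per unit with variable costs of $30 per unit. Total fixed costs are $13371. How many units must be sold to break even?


Formula: BEQ = Fixed Costs / (Price - Variable Cost)
Contribution margin = $99 - $30 = $69/unit
BEQ = ceil($13371 / $69/unit) = ceil(193.78) = 194 units

194 units


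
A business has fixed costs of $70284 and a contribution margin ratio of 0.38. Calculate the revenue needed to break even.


Formula: BER = Fixed Costs / Contribution Margin Ratio
BER = $70284 / 0.38
BER = $184957.89 (to the nearest cent)

$184957.89


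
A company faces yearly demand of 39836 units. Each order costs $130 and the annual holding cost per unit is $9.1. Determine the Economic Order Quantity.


Formula: EOQ = sqrt(2 * D * S / H)
Numerator: 2 * 39836 * 130 = 10357360
2DS/H = 10357360 / 9.1 = 1138171.4
EOQ = sqrt(1138171.4) = 1066.9 units

1066.9 units


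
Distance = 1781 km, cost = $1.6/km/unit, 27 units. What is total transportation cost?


TC = dist * cost * units = 1781 * 1.6 * 27 = $76939.20

$76939.20


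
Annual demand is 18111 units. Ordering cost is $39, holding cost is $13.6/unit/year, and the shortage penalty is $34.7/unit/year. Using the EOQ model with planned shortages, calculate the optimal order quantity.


Formula: EOQ* = sqrt(2DS/H) * sqrt((H+P)/P)
Base EOQ = sqrt(2*18111*39/13.6) = 322.29 units
Correction = sqrt((13.6+34.7)/34.7) = 1.1798
EOQ* = 322.29 * 1.1798 = 380.2 units

380.2 units


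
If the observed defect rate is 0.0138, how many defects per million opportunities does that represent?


DPMO = defect_rate * 1000000 = 0.0138 * 1000000

13800


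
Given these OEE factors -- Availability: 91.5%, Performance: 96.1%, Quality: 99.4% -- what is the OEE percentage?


Formula: OEE = Availability * Performance * Quality / 10000
A * P = 91.5% * 96.1% / 100 = 87.93%
OEE = 87.93% * 99.4% / 100 = 87.4%

87.4%


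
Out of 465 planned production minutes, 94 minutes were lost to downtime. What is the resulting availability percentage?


Formula: Availability = (Planned Time - Downtime) / Planned Time * 100
Uptime = 465 - 94 = 371 min
Availability = 371 / 465 * 100 = 79.8%

79.8%


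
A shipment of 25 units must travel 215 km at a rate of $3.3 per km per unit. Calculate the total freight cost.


TC = dist * cost * units = 215 * 3.3 * 25 = $17737.50

$17737.50


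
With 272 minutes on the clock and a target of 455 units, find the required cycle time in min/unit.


Formula: CT = Available Time / Number of Units
CT = 272 min / 455 units
CT = 0.6 min/unit

0.6 min/unit


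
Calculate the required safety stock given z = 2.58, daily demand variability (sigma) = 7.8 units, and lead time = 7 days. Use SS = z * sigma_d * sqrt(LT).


Formula: SS = z * sigma_d * sqrt(LT)
sqrt(LT) = sqrt(7) = 2.6458
SS = 2.58 * 7.8 * 2.6458
SS = 53.2 units

53.2 units


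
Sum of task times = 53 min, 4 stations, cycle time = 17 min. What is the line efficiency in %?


Formula: Efficiency = Sum of Task Times / (N_stations * CT) * 100
Total station capacity = 4 stations * 17 min = 68 min
Efficiency = 53 / 68 * 100 = 77.9%

77.9%


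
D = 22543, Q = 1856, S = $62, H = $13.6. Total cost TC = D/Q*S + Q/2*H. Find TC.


TC = 22543/1856 * 62 + 1856/2 * 13.6

$13373.85


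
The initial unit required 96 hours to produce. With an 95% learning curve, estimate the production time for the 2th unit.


Formula: T_n = T_1 * (learning_rate)^(log2(n)) where learning_rate = rate/100
Doublings = log2(2) = 1
T_n = 96 * 0.95^1
T_n = 96 * 0.95 = 91.2 hours

91.2 hours


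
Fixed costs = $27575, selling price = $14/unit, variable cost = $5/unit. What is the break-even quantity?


Formula: BEQ = Fixed Costs / (Price - Variable Cost)
Contribution margin = $14 - $5 = $9/unit
BEQ = ceil($27575 / $9/unit) = ceil(3063.89) = 3064 units

3064 units


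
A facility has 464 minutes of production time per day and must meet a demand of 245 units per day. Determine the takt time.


Formula: Takt Time = Available Production Time / Customer Demand
Takt = 464 min/day / 245 units/day
Takt = 1.89 min/unit

1.89 min/unit


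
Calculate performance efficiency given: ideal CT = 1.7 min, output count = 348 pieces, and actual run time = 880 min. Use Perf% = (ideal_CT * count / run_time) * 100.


Formula: Performance = (Ideal CT * Total Count) / Run Time * 100
Ideal output time = 1.7 * 348 = 591.6 min
Performance = 591.6 / 880 * 100 = 67.2%

67.2%


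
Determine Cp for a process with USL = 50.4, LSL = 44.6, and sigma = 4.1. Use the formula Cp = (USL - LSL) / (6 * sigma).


Cp = (50.4 - 44.6) / (6 * 4.1)

0.24


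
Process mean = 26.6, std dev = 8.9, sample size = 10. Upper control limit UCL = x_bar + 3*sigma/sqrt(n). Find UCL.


UCL = 26.6 + 3 * 8.9 / sqrt(10)

35.04


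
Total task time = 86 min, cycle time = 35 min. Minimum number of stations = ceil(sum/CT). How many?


Formula: N_min = ceil(Sum of Task Times / Cycle Time)
N_min = ceil(86 min / 35 min) = ceil(2.4571)
N_min = 3 stations

3


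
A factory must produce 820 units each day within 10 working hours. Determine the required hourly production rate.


Formula: Production Rate = Daily Demand / Available Hours
Rate = 820 units/day / 10 hours/day
Rate = 82.0 units/hour

82.0 units/hour


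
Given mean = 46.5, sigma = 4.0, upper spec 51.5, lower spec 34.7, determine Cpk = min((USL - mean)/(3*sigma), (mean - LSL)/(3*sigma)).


Cpu = (51.5 - 46.5) / (3 * 4.0) = 0.42
Cpl = (46.5 - 34.7) / (3 * 4.0) = 0.98
Cpk = min(0.42, 0.98) = 0.42

0.42


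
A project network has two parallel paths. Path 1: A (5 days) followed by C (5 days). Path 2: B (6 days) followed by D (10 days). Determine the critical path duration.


Path 1 = 5 + 5 = 10 days
Path 2 = 6 + 10 = 16 days
Duration = max(10, 16) = 16 days

16 days


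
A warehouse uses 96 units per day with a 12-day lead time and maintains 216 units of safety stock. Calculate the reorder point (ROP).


Formula: ROP = (Daily Demand * Lead Time) + Safety Stock
Demand during lead time = 96 * 12 = 1152 units
ROP = 1152 + 216 = 1368 units

1368 units


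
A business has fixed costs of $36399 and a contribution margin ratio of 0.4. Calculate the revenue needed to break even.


Formula: BER = Fixed Costs / Contribution Margin Ratio
BER = $36399 / 0.4
BER = $90997.50 (to the nearest cent)

$90997.50


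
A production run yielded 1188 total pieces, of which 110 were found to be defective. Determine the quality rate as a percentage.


Formula: Quality Rate = Good Pieces / Total Pieces * 100
Good pieces = 1188 - 110 = 1078
QR = 1078 / 1188 * 100 = 90.7%

90.7%


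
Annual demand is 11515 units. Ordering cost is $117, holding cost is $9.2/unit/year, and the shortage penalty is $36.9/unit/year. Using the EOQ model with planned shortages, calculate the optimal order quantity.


Formula: EOQ* = sqrt(2DS/H) * sqrt((H+P)/P)
Base EOQ = sqrt(2*11515*117/9.2) = 541.19 units
Correction = sqrt((9.2+36.9)/36.9) = 1.11773
EOQ* = 541.19 * 1.11773 = 604.9 units

604.9 units


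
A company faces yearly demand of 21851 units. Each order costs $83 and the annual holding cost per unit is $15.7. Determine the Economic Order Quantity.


Formula: EOQ = sqrt(2 * D * S / H)
Numerator: 2 * 21851 * 83 = 3627266
2DS/H = 3627266 / 15.7 = 231036.1
EOQ = sqrt(231036.1) = 480.7 units

480.7 units


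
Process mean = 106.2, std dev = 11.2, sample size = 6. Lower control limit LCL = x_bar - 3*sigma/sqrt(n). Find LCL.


LCL = 106.2 - 3 * 11.2 / sqrt(6)

92.48


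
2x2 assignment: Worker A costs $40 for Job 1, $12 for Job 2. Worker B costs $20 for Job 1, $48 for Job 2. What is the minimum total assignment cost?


Option 1: A->1 + B->2 = $40 + $48 = $88
Option 2: A->2 + B->1 = $12 + $20 = $32
Min cost = min($88, $32) = $32

$32


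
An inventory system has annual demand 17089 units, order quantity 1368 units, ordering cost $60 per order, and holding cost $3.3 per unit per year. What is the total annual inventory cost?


TC = 17089/1368 * 60 + 1368/2 * 3.3

$3006.72


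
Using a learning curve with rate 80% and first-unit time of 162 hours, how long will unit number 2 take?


Formula: T_n = T_1 * (learning_rate)^(log2(n)) where learning_rate = rate/100
Doublings = log2(2) = 1
T_n = 162 * 0.8^1
T_n = 162 * 0.8 = 129.6 hours

129.6 hours


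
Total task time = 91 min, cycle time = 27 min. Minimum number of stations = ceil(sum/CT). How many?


Formula: N_min = ceil(Sum of Task Times / Cycle Time)
N_min = ceil(91 min / 27 min) = ceil(3.3704)
N_min = 4 stations

4


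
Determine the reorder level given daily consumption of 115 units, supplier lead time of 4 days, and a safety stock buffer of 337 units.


Formula: ROP = (Daily Demand * Lead Time) + Safety Stock
Demand during lead time = 115 * 4 = 460 units
ROP = 460 + 337 = 797 units

797 units


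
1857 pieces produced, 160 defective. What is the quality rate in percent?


Formula: Quality Rate = Good Pieces / Total Pieces * 100
Good pieces = 1857 - 160 = 1697
QR = 1697 / 1857 * 100 = 91.4%

91.4%


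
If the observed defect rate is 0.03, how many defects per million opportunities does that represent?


DPMO = defect_rate * 1000000 = 0.03 * 1000000

30000


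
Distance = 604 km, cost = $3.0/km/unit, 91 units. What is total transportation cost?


TC = dist * cost * units = 604 * 3.0 * 91 = $164892.00

$164892.00


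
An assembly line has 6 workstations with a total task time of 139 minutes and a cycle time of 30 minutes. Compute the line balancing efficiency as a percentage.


Formula: Efficiency = Sum of Task Times / (N_stations * CT) * 100
Total station capacity = 6 stations * 30 min = 180 min
Efficiency = 139 / 180 * 100 = 77.2%

77.2%


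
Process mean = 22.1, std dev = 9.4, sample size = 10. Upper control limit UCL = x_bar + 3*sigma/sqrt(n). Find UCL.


UCL = 22.1 + 3 * 9.4 / sqrt(10)

31.02


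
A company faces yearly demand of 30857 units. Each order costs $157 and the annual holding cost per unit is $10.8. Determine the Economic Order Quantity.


Formula: EOQ = sqrt(2 * D * S / H)
Numerator: 2 * 30857 * 157 = 9689098
2DS/H = 9689098 / 10.8 = 897138.7
EOQ = sqrt(897138.7) = 947.2 units

947.2 units


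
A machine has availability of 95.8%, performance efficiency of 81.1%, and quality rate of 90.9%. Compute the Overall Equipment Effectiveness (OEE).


Formula: OEE = Availability * Performance * Quality / 10000
A * P = 95.8% * 81.1% / 100 = 77.69%
OEE = 77.69% * 90.9% / 100 = 70.6%

70.6%


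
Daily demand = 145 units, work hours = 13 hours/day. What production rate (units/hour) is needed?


Formula: Production Rate = Daily Demand / Available Hours
Rate = 145 units/day / 13 hours/day
Rate = 11.2 units/hour

11.2 units/hour


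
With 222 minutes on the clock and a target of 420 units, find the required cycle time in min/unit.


Formula: CT = Available Time / Number of Units
CT = 222 min / 420 units
CT = 0.53 min/unit

0.53 min/unit


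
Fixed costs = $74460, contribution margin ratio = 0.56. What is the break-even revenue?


Formula: BER = Fixed Costs / Contribution Margin Ratio
BER = $74460 / 0.56
BER = $132964.29 (to the nearest cent)

$132964.29


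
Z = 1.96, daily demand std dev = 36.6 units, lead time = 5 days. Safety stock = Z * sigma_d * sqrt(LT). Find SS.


Formula: SS = z * sigma_d * sqrt(LT)
sqrt(LT) = sqrt(5) = 2.2361
SS = 1.96 * 36.6 * 2.2361
SS = 160.4 units

160.4 units


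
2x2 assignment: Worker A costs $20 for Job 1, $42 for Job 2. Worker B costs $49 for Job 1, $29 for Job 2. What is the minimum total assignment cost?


Option 1: A->1 + B->2 = $20 + $29 = $49
Option 2: A->2 + B->1 = $42 + $49 = $91
Min cost = min($49, $91) = $49

$49


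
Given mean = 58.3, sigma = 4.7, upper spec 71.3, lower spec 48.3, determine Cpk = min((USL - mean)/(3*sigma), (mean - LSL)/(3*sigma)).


Cpu = (71.3 - 58.3) / (3 * 4.7) = 0.92
Cpl = (58.3 - 48.3) / (3 * 4.7) = 0.71
Cpk = min(0.92, 0.71) = 0.71

0.71


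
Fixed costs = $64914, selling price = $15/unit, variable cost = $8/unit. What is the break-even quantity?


Formula: BEQ = Fixed Costs / (Price - Variable Cost)
Contribution margin = $15 - $8 = $7/unit
BEQ = ceil($64914 / $7/unit) = ceil(9273.43) = 9274 units

9274 units


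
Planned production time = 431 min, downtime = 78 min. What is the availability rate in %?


Formula: Availability = (Planned Time - Downtime) / Planned Time * 100
Uptime = 431 - 78 = 353 min
Availability = 353 / 431 * 100 = 81.9%

81.9%


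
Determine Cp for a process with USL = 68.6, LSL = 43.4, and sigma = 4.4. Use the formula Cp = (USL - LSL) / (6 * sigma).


Cp = (68.6 - 43.4) / (6 * 4.4)

0.95


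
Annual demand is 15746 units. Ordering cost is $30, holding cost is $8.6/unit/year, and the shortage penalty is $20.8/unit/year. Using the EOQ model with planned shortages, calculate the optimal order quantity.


Formula: EOQ* = sqrt(2DS/H) * sqrt((H+P)/P)
Base EOQ = sqrt(2*15746*30/8.6) = 331.45 units
Correction = sqrt((8.6+20.8)/20.8) = 1.18889
EOQ* = 331.45 * 1.18889 = 394.1 units

394.1 units


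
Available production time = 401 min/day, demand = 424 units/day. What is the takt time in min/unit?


Formula: Takt Time = Available Production Time / Customer Demand
Takt = 401 min/day / 424 units/day
Takt = 0.95 min/unit

0.95 min/unit


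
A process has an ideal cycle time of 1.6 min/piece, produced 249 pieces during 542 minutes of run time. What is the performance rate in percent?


Formula: Performance = (Ideal CT * Total Count) / Run Time * 100
Ideal output time = 1.6 * 249 = 398.4 min
Performance = 398.4 / 542 * 100 = 73.5%

73.5%


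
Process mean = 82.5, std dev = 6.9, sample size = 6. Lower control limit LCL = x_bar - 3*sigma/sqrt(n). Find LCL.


LCL = 82.5 - 3 * 6.9 / sqrt(6)

74.05


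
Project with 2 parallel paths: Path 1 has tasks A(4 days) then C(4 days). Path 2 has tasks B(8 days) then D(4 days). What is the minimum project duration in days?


Path 1 = 4 + 4 = 8 days
Path 2 = 8 + 4 = 12 days
Duration = max(8, 12) = 12 days

12 days


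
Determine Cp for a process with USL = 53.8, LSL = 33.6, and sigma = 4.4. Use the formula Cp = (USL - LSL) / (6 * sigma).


Cp = (53.8 - 33.6) / (6 * 4.4)

0.77


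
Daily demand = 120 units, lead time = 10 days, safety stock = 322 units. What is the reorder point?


Formula: ROP = (Daily Demand * Lead Time) + Safety Stock
Demand during lead time = 120 * 10 = 1200 units
ROP = 1200 + 322 = 1522 units

1522 units


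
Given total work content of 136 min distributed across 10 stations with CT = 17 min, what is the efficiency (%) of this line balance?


Formula: Efficiency = Sum of Task Times / (N_stations * CT) * 100
Total station capacity = 10 stations * 17 min = 170 min
Efficiency = 136 / 170 * 100 = 80.0%

80.0%


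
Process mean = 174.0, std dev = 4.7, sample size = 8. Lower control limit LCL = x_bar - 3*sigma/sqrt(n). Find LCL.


LCL = 174.0 - 3 * 4.7 / sqrt(8)

169.01


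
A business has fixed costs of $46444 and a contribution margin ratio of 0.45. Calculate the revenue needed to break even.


Formula: BER = Fixed Costs / Contribution Margin Ratio
BER = $46444 / 0.45
BER = $103208.89 (to the nearest cent)

$103208.89


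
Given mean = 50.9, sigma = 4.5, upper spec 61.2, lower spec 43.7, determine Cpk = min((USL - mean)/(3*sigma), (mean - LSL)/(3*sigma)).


Cpu = (61.2 - 50.9) / (3 * 4.5) = 0.76
Cpl = (50.9 - 43.7) / (3 * 4.5) = 0.53
Cpk = min(0.76, 0.53) = 0.53

0.53


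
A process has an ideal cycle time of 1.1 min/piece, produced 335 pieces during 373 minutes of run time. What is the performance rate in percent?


Formula: Performance = (Ideal CT * Total Count) / Run Time * 100
Ideal output time = 1.1 * 335 = 368.5 min
Performance = 368.5 / 373 * 100 = 98.8%

98.8%


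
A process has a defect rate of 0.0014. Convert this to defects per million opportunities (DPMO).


DPMO = defect_rate * 1000000 = 0.0014 * 1000000

1400


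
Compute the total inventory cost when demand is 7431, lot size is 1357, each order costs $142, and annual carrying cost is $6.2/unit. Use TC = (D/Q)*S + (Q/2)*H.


TC = 7431/1357 * 142 + 1357/2 * 6.2

$4984.30


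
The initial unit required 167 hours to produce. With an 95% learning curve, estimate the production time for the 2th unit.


Formula: T_n = T_1 * (learning_rate)^(log2(n)) where learning_rate = rate/100
Doublings = log2(2) = 1
T_n = 167 * 0.95^1
T_n = 167 * 0.95 = 158.7 hours

158.7 hours


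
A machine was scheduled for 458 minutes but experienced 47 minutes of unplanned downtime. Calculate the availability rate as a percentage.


Formula: Availability = (Planned Time - Downtime) / Planned Time * 100
Uptime = 458 - 47 = 411 min
Availability = 411 / 458 * 100 = 89.7%

89.7%


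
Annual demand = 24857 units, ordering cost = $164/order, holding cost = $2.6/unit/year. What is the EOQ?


Formula: EOQ = sqrt(2 * D * S / H)
Numerator: 2 * 24857 * 164 = 8153096
2DS/H = 8153096 / 2.6 = 3135806.2
EOQ = sqrt(3135806.2) = 1770.8 units

1770.8 units
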